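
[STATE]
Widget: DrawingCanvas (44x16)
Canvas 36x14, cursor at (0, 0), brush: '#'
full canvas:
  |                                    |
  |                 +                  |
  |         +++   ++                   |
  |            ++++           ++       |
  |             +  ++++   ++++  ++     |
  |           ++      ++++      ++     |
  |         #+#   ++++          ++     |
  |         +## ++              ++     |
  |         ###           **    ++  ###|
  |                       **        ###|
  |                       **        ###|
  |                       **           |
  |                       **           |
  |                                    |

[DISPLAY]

+                                           
                 +                          
         +++   ++                           
            ++++           ++               
             +  ++++   ++++  ++             
           ++      ++++      ++             
         #+#   ++++          ++             
         +## ++              ++             
         ###           **    ++  ###        
                       **        ###        
                       **        ###        
                       **                   
                       **                   
                                            
                                            
                                            


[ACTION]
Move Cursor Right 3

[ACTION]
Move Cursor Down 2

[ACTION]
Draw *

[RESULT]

                                            
                 +                          
   *     +++   ++                           
            ++++           ++               
             +  ++++   ++++  ++             
           ++      ++++      ++             
         #+#   ++++          ++             
         +## ++              ++             
         ###           **    ++  ###        
                       **        ###        
                       **        ###        
                       **                   
                       **                   
                                            
                                            
                                            


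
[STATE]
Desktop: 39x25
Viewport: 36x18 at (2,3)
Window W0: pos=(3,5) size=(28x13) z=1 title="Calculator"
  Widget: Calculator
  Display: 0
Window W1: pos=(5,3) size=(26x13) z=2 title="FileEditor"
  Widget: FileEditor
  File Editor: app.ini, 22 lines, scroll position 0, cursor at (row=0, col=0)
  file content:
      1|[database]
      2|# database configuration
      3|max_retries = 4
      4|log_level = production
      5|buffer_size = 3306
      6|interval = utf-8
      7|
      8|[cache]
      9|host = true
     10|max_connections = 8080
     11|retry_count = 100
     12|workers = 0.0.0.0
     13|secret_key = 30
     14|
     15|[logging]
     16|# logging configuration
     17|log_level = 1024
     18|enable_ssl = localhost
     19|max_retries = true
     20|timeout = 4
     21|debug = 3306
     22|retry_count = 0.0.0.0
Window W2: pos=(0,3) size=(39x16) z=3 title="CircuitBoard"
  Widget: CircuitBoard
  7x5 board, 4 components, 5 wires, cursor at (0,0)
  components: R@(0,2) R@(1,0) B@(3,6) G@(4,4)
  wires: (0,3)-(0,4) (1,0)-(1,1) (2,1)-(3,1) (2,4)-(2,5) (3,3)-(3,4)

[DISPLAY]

━━━━━━━━━━━━━━━━━━━━━━━━━━━━━━━━━━━━
CircuitBoard                        
────────────────────────────────────
  0 1 2 3 4 5 6                     
  [.]      R   · ─ ·                
                                    
   R ─ ·                            
                                    
       ·           · ─ ·            
       │                            
       ·       · ─ ·       B        
                                    
                   G                
ursor: (0,0)                        
                                    
━━━━━━━━━━━━━━━━━━━━━━━━━━━━━━━━━━━━
                                    
                                    


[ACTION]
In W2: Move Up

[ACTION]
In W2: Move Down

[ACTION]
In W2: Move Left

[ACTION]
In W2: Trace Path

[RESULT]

━━━━━━━━━━━━━━━━━━━━━━━━━━━━━━━━━━━━
CircuitBoard                        
────────────────────────────────────
  0 1 2 3 4 5 6                     
           R   · ─ ·                
                                    
  [R]─ ·                            
                                    
       ·           · ─ ·            
       │                            
       ·       · ─ ·       B        
                                    
                   G                
ursor: (1,0)  Trace: R (1 nodes)    
                                    
━━━━━━━━━━━━━━━━━━━━━━━━━━━━━━━━━━━━
                                    
                                    


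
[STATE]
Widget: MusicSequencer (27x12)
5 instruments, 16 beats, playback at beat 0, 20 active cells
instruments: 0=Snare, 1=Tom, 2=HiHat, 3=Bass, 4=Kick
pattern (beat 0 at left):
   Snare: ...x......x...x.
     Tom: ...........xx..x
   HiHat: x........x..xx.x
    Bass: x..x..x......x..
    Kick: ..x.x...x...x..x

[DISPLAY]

      ▼123456789012345     
 Snare···█······█···█·     
   Tom···········██··█     
 HiHat█········█··██·█     
  Bass█··█··█······█··     
  Kick··█·█···█···█··█     
                           
                           
                           
                           
                           
                           


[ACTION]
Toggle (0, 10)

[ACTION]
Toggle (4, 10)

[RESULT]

      ▼123456789012345     
 Snare···█··········█·     
   Tom···········██··█     
 HiHat█········█··██·█     
  Bass█··█··█······█··     
  Kick··█·█···█·█·█··█     
                           
                           
                           
                           
                           
                           


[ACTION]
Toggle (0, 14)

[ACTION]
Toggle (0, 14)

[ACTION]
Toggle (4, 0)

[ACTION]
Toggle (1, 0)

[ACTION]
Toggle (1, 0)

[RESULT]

      ▼123456789012345     
 Snare···█··········█·     
   Tom···········██··█     
 HiHat█········█··██·█     
  Bass█··█··█······█··     
  Kick█·█·█···█·█·█··█     
                           
                           
                           
                           
                           
                           


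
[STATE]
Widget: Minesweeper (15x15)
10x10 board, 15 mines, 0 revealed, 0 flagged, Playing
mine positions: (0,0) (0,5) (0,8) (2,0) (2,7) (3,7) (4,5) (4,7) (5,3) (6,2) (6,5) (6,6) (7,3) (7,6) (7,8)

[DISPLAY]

■■■■■■■■■■     
■■■■■■■■■■     
■■■■■■■■■■     
■■■■■■■■■■     
■■■■■■■■■■     
■■■■■■■■■■     
■■■■■■■■■■     
■■■■■■■■■■     
■■■■■■■■■■     
■■■■■■■■■■     
               
               
               
               
               


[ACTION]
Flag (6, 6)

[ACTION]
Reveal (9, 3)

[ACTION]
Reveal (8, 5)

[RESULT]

■1  1■■■■■     
■2  112■■■     
■1    2■■■     
11  114■■■     
  112■■■■■     
 12■■■■■■■     
 1■■■■⚑■■■     
 12■■■■■■■     
  11111211     
               
               
               
               
               
               


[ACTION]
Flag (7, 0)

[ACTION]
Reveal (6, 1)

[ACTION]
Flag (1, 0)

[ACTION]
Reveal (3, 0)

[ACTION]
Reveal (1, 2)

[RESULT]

■1  1■■■■■     
⚑2  112■■■     
■1    2■■■     
11  114■■■     
  112■■■■■     
 12■■■■■■■     
 1■■■■⚑■■■     
 12■■■■■■■     
  11111211     
               
               
               
               
               
               


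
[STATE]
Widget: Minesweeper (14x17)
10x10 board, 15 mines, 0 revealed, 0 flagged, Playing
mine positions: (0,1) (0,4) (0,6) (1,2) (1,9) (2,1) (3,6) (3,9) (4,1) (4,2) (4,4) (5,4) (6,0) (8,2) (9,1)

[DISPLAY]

■■■■■■■■■■    
■■■■■■■■■■    
■■■■■■■■■■    
■■■■■■■■■■    
■■■■■■■■■■    
■■■■■■■■■■    
■■■■■■■■■■    
■■■■■■■■■■    
■■■■■■■■■■    
■■■■■■■■■■    
              
              
              
              
              
              
              


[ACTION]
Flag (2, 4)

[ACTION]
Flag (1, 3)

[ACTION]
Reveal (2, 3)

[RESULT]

■■■■■■■■■■    
■■■⚑■■■■■■    
■■■1⚑■■■■■    
■■■■■■■■■■    
■■■■■■■■■■    
■■■■■■■■■■    
■■■■■■■■■■    
■■■■■■■■■■    
■■■■■■■■■■    
■■■■■■■■■■    
              
              
              
              
              
              
              


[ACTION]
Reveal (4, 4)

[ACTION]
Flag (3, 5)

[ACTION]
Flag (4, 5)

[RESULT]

■✹■■✹■✹■■■    
■■✹⚑■■■■■✹    
■✹■1⚑■■■■■    
■■■■■■✹■■✹    
■✹✹■✹■■■■■    
■■■■✹■■■■■    
✹■■■■■■■■■    
■■■■■■■■■■    
■■✹■■■■■■■    
■✹■■■■■■■■    
              
              
              
              
              
              
              


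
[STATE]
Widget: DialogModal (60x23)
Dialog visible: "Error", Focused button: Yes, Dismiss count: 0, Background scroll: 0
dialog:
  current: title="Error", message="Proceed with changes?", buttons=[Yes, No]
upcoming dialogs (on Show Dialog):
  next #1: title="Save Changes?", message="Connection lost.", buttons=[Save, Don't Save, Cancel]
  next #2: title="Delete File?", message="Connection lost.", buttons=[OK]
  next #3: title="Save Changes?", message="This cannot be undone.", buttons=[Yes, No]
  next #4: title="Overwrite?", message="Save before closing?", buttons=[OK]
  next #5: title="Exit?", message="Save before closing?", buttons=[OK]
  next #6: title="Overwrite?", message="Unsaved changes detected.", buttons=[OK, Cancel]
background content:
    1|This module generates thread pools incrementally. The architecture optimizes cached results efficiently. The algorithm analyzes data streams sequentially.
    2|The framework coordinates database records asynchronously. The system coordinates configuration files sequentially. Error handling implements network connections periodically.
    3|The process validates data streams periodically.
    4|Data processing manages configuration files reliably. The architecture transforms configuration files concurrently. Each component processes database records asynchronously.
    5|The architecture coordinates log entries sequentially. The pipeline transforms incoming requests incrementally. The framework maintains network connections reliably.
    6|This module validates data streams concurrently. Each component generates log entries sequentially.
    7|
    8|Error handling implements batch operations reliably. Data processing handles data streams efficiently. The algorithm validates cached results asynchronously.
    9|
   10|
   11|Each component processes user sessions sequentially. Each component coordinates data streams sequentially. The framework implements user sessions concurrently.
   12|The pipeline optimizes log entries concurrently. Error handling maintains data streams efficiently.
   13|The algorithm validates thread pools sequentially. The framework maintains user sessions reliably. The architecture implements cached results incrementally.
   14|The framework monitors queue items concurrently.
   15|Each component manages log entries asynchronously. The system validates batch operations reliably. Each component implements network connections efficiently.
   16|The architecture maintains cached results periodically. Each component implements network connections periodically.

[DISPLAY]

This module generates thread pools incrementally. The archit
The framework coordinates database records asynchronously. T
The process validates data streams periodically.            
Data processing manages configuration files reliably. The ar
The architecture coordinates log entries sequentially. The p
This module validates data streams concurrently. Each compon
                                                            
Error handling implements batch operations reliably. Data pr
                                                            
                 ┌───────────────────────┐                  
Each component pr│         Error         │uentially. Each co
The pipeline opti│ Proceed with changes? │ently. Error handl
The algorithm val│       [Yes]  No       │ntially. The frame
The framework mon└───────────────────────┘ently.            
Each component manages log entries asynchronously. The syste
The architecture maintains cached results periodically. Each
                                                            
                                                            
                                                            
                                                            
                                                            
                                                            
                                                            


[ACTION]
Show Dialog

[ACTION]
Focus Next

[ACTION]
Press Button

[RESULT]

This module generates thread pools incrementally. The archit
The framework coordinates database records asynchronously. T
The process validates data streams periodically.            
Data processing manages configuration files reliably. The ar
The architecture coordinates log entries sequentially. The p
This module validates data streams concurrently. Each compon
                                                            
Error handling implements batch operations reliably. Data pr
                                                            
                                                            
Each component processes user sessions sequentially. Each co
The pipeline optimizes log entries concurrently. Error handl
The algorithm validates thread pools sequentially. The frame
The framework monitors queue items concurrently.            
Each component manages log entries asynchronously. The syste
The architecture maintains cached results periodically. Each
                                                            
                                                            
                                                            
                                                            
                                                            
                                                            
                                                            


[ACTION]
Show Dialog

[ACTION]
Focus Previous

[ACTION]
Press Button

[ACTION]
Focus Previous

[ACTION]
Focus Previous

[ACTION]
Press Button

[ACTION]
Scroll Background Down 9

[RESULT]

                                                            
Each component processes user sessions sequentially. Each co
The pipeline optimizes log entries concurrently. Error handl
The algorithm validates thread pools sequentially. The frame
The framework monitors queue items concurrently.            
Each component manages log entries asynchronously. The syste
The architecture maintains cached results periodically. Each
                                                            
                                                            
                                                            
                                                            
                                                            
                                                            
                                                            
                                                            
                                                            
                                                            
                                                            
                                                            
                                                            
                                                            
                                                            
                                                            


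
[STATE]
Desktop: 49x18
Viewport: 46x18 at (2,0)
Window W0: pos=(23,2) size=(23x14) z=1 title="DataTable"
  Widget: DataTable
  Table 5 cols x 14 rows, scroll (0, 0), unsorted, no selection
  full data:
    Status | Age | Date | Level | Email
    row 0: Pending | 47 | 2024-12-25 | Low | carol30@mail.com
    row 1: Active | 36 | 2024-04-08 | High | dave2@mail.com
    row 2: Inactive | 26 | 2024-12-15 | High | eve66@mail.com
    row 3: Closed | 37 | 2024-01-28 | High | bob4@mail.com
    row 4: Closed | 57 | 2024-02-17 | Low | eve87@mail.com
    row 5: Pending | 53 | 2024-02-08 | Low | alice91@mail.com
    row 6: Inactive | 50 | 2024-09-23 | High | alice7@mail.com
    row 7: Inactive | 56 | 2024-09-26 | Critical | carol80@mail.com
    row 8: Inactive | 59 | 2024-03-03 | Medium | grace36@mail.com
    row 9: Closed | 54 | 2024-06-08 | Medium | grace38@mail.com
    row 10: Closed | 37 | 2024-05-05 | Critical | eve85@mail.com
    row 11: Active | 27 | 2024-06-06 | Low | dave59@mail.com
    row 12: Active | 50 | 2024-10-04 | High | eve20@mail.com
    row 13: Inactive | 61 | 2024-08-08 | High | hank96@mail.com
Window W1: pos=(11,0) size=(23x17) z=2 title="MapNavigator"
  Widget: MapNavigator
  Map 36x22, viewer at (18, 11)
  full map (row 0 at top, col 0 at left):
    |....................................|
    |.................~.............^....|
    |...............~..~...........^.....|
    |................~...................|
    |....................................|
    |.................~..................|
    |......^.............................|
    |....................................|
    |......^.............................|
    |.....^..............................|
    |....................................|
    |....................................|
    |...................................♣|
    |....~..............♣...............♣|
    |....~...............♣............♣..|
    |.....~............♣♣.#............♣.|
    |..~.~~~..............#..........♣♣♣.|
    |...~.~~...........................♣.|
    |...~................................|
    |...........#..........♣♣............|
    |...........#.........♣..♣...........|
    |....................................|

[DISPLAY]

         ┏━━━━━━━━━━━━━━━━━━━━━┓              
         ┃ MapNavigator        ┃              
         ┠─────────────────────┨━━━━━━━━━━━┓  
         ┃.........~...........┃           ┃  
         ┃.....................┃───────────┨  
         ┃.....................┃ge│Date    ┃  
         ┃.....................┃──┼────────┃  
         ┃.....................┃7 │2024-12-┃  
         ┃.....................┃6 │2024-04-┃  
         ┃..........@..........┃6 │2024-12-┃  
         ┃.....................┃7 │2024-01-┃  
         ┃...........♣.........┃7 │2024-02-┃  
         ┃............♣........┃3 │2024-02-┃  
         ┃..........♣♣.#.......┃0 │2024-09-┃  
         ┃.............#.......┃6 │2024-09-┃  
         ┃.....................┃━━━━━━━━━━━┛  
         ┗━━━━━━━━━━━━━━━━━━━━━┛              
                                              


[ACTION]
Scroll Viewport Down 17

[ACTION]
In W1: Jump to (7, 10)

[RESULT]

         ┏━━━━━━━━━━━━━━━━━━━━━┓              
         ┃ MapNavigator        ┃              
         ┠─────────────────────┨━━━━━━━━━━━┓  
         ┃   ..................┃           ┃  
         ┃   .................~┃───────────┨  
         ┃   ......^...........┃ge│Date    ┃  
         ┃   ..................┃──┼────────┃  
         ┃   ......^...........┃7 │2024-12-┃  
         ┃   .....^............┃6 │2024-04-┃  
         ┃   .......@..........┃6 │2024-12-┃  
         ┃   ..................┃7 │2024-01-┃  
         ┃   ..................┃7 │2024-02-┃  
         ┃   ....~.............┃3 │2024-02-┃  
         ┃   ....~.............┃0 │2024-09-┃  
         ┃   .....~............┃6 │2024-09-┃  
         ┃   ..~.~~~...........┃━━━━━━━━━━━┛  
         ┗━━━━━━━━━━━━━━━━━━━━━┛              
                                              


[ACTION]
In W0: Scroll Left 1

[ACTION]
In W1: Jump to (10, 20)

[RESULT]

         ┏━━━━━━━━━━━━━━━━━━━━━┓              
         ┃ MapNavigator        ┃              
         ┠─────────────────────┨━━━━━━━━━━━┓  
         ┃....~...............♣┃           ┃  
         ┃.....~............♣♣.┃───────────┨  
         ┃..~.~~~..............┃ge│Date    ┃  
         ┃...~.~~..............┃──┼────────┃  
         ┃...~.................┃7 │2024-12-┃  
         ┃...........#.........┃6 │2024-04-┃  
         ┃..........@#.........┃6 │2024-12-┃  
         ┃.....................┃7 │2024-01-┃  
         ┃                     ┃7 │2024-02-┃  
         ┃                     ┃3 │2024-02-┃  
         ┃                     ┃0 │2024-09-┃  
         ┃                     ┃6 │2024-09-┃  
         ┃                     ┃━━━━━━━━━━━┛  
         ┗━━━━━━━━━━━━━━━━━━━━━┛              
                                              


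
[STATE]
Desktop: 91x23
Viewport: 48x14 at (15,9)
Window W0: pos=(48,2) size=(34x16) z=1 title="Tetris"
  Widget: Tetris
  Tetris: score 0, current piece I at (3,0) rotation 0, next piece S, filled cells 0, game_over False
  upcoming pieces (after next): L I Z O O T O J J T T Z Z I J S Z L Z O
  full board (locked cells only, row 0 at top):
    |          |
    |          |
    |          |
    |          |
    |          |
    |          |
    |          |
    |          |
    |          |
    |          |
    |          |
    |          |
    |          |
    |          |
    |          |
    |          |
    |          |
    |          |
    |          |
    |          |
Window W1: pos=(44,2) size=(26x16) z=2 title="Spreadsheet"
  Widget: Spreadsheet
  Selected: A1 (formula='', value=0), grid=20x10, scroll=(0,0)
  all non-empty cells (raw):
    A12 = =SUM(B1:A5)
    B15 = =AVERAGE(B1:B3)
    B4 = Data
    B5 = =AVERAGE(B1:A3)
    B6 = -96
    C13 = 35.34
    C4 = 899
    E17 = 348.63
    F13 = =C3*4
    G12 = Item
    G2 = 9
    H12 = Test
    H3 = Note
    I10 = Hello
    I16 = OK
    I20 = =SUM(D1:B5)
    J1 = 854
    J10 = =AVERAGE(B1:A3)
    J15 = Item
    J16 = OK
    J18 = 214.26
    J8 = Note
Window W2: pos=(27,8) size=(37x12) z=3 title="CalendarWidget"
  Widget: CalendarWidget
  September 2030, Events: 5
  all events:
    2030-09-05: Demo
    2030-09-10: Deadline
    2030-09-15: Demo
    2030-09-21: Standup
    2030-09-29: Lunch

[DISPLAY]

            ┃ CalendarWidget                    
            ┠───────────────────────────────────
            ┃           September 2030          
            ┃Mo Tu We Th Fr Sa Su               
            ┃                   1               
            ┃ 2  3  4  5*  6  7  8              
            ┃ 9 10* 11 12 13 14 15*             
            ┃16 17 18 19 20 21* 22              
            ┃23 24 25 26 27 28 29*              
            ┃30                                 
            ┗━━━━━━━━━━━━━━━━━━━━━━━━━━━━━━━━━━━
                                                
                                                
                                                


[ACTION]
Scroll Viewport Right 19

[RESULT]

darWidget                    ┃0    ┃           ┃
─────────────────────────────┨0    ┃           ┃
     September 2030          ┃     ┃           ┃
We Th Fr Sa Su               ┃0    ┃           ┃
             1               ┃6    ┃           ┃
 4  5*  6  7  8              ┃0    ┃           ┃
 11 12 13 14 15*             ┃0    ┃           ┃
18 19 20 21* 22              ┃0    ┃           ┃
25 26 27 28 29*              ┃━━━━━┛━━━━━━━━━━━┛
                             ┃                  
━━━━━━━━━━━━━━━━━━━━━━━━━━━━━┛                  
                                                
                                                
                                                


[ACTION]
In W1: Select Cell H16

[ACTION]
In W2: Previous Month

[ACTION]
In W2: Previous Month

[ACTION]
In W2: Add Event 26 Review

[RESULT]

darWidget                    ┃0    ┃           ┃
─────────────────────────────┨0    ┃           ┃
       July 2030             ┃     ┃           ┃
We Th Fr Sa Su               ┃0    ┃           ┃
 3  4  5  6  7               ┃6    ┃           ┃
10 11 12 13 14               ┃0    ┃           ┃
17 18 19 20 21               ┃0    ┃           ┃
24 25 26* 27 28              ┃0    ┃           ┃
31                           ┃━━━━━┛━━━━━━━━━━━┛
                             ┃                  
━━━━━━━━━━━━━━━━━━━━━━━━━━━━━┛                  
                                                
                                                
                                                


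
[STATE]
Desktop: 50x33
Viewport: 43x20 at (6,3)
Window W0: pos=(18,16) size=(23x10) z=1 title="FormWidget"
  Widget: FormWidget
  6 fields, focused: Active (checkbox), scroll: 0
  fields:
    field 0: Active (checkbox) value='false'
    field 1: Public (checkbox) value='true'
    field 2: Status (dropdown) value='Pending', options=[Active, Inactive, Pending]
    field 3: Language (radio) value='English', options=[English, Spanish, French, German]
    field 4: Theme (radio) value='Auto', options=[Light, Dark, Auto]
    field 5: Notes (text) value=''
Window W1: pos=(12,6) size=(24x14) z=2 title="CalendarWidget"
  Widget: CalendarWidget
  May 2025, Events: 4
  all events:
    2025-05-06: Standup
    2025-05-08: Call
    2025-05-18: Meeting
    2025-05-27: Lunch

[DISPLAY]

                                           
                                           
                                           
      ┏━━━━━━━━━━━━━━━━━━━━━━┓             
      ┃ CalendarWidget       ┃             
      ┠──────────────────────┨             
      ┃       May 2025       ┃             
      ┃Mo Tu We Th Fr Sa Su  ┃             
      ┃          1  2  3  4  ┃             
      ┃ 5  6*  7  8*  9 10 11┃             
      ┃12 13 14 15 16 17 18* ┃             
      ┃19 20 21 22 23 24 25  ┃             
      ┃26 27* 28 29 30 31    ┃             
      ┃                      ┃━━━━┓        
      ┃                      ┃    ┃        
      ┃                      ┃────┨        
      ┗━━━━━━━━━━━━━━━━━━━━━━┛    ┃        
            ┃  Public:     [x]    ┃        
            ┃  Status:     [Pend▼]┃        
            ┃  Language:   (●) Eng┃        


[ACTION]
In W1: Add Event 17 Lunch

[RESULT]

                                           
                                           
                                           
      ┏━━━━━━━━━━━━━━━━━━━━━━┓             
      ┃ CalendarWidget       ┃             
      ┠──────────────────────┨             
      ┃       May 2025       ┃             
      ┃Mo Tu We Th Fr Sa Su  ┃             
      ┃          1  2  3  4  ┃             
      ┃ 5  6*  7  8*  9 10 11┃             
      ┃12 13 14 15 16 17* 18*┃             
      ┃19 20 21 22 23 24 25  ┃             
      ┃26 27* 28 29 30 31    ┃             
      ┃                      ┃━━━━┓        
      ┃                      ┃    ┃        
      ┃                      ┃────┨        
      ┗━━━━━━━━━━━━━━━━━━━━━━┛    ┃        
            ┃  Public:     [x]    ┃        
            ┃  Status:     [Pend▼]┃        
            ┃  Language:   (●) Eng┃        


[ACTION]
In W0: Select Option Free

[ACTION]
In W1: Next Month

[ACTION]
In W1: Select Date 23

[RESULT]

                                           
                                           
                                           
      ┏━━━━━━━━━━━━━━━━━━━━━━┓             
      ┃ CalendarWidget       ┃             
      ┠──────────────────────┨             
      ┃      June 2025       ┃             
      ┃Mo Tu We Th Fr Sa Su  ┃             
      ┃                   1  ┃             
      ┃ 2  3  4  5  6  7  8  ┃             
      ┃ 9 10 11 12 13 14 15  ┃             
      ┃16 17 18 19 20 21 22  ┃             
      ┃[23] 24 25 26 27 28 29┃             
      ┃30                    ┃━━━━┓        
      ┃                      ┃    ┃        
      ┃                      ┃────┨        
      ┗━━━━━━━━━━━━━━━━━━━━━━┛    ┃        
            ┃  Public:     [x]    ┃        
            ┃  Status:     [Pend▼]┃        
            ┃  Language:   (●) Eng┃        


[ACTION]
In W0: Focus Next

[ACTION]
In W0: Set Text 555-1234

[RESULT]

                                           
                                           
                                           
      ┏━━━━━━━━━━━━━━━━━━━━━━┓             
      ┃ CalendarWidget       ┃             
      ┠──────────────────────┨             
      ┃      June 2025       ┃             
      ┃Mo Tu We Th Fr Sa Su  ┃             
      ┃                   1  ┃             
      ┃ 2  3  4  5  6  7  8  ┃             
      ┃ 9 10 11 12 13 14 15  ┃             
      ┃16 17 18 19 20 21 22  ┃             
      ┃[23] 24 25 26 27 28 29┃             
      ┃30                    ┃━━━━┓        
      ┃                      ┃    ┃        
      ┃                      ┃────┨        
      ┗━━━━━━━━━━━━━━━━━━━━━━┛    ┃        
            ┃> Public:     [x]    ┃        
            ┃  Status:     [Pend▼]┃        
            ┃  Language:   (●) Eng┃        


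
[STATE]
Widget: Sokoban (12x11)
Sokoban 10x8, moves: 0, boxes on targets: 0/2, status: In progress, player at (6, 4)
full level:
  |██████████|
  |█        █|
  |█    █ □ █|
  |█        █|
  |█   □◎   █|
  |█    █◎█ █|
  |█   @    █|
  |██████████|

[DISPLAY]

██████████  
█        █  
█    █ □ █  
█        █  
█   □◎   █  
█    █◎█ █  
█   @    █  
██████████  
Moves: 0  0/
            
            


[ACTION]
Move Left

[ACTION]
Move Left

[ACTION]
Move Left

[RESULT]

██████████  
█        █  
█    █ □ █  
█        █  
█   □◎   █  
█    █◎█ █  
█@       █  
██████████  
Moves: 3  0/
            
            


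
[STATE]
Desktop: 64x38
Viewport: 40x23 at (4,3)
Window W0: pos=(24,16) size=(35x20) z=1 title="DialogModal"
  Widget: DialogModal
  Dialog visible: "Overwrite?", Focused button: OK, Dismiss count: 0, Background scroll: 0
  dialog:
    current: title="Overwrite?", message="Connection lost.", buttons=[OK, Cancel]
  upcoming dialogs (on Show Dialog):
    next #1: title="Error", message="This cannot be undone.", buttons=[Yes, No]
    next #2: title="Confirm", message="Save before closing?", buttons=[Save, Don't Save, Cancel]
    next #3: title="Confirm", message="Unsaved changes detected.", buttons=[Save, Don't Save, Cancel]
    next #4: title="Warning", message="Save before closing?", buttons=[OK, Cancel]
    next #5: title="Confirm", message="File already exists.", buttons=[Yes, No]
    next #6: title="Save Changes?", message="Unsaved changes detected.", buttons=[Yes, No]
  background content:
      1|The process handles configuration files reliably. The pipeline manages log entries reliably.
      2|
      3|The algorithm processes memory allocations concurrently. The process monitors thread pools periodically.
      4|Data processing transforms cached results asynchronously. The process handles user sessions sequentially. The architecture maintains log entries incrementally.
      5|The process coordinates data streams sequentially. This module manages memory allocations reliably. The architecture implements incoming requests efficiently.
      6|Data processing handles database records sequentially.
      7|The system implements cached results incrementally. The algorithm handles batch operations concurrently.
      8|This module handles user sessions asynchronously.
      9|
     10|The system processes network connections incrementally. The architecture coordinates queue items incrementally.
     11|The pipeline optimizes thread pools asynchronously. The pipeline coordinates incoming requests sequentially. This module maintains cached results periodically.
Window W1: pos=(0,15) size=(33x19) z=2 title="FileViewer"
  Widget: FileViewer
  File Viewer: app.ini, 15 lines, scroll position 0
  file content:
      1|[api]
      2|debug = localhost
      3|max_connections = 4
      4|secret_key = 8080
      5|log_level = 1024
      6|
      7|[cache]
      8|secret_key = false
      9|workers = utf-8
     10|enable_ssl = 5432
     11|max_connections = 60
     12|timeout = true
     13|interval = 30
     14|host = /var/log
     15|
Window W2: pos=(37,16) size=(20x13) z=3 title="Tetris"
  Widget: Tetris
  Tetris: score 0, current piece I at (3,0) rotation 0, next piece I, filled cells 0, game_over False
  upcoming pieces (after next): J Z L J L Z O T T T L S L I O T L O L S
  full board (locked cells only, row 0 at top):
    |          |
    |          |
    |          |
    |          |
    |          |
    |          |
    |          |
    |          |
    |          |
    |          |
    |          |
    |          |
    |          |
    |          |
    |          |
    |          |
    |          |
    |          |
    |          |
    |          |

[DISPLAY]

                                        
                                        
                                        
                                        
                                        
                                        
                                        
                                        
                                        
                                        
                                        
                                        
━━━━━━━━━━━━━━━━━━━━━━━━━━━━┓           
leViewer                    ┃━━━━┏━━━━━━
────────────────────────────┨odal┃ Tetri
i]                         ▲┃────┠──────
ug = localhost             █┃ess ┃      
_connections = 4           ░┃    ┃      
ret_key = 8080             ░┃rith┃      
_level = 1024              ░┃cess┃      
                           ░┃ess ┃      
che]                       ░┃────┃      
ret_key = false            ░┃   O┃      


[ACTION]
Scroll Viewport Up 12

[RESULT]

                                        
                                        
                                        
                                        
                                        
                                        
                                        
                                        
                                        
                                        
                                        
                                        
                                        
                                        
                                        
━━━━━━━━━━━━━━━━━━━━━━━━━━━━┓           
leViewer                    ┃━━━━┏━━━━━━
────────────────────────────┨odal┃ Tetri
i]                         ▲┃────┠──────
ug = localhost             █┃ess ┃      
_connections = 4           ░┃    ┃      
ret_key = 8080             ░┃rith┃      
_level = 1024              ░┃cess┃      


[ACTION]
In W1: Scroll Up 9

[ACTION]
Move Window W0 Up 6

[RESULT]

                                        
                                        
                                        
                                        
                                        
                                        
                                        
                                        
                                        
                                        
                    ┏━━━━━━━━━━━━━━━━━━━
                    ┃ DialogModal       
                    ┠───────────────────
                    ┃The process handles
                    ┃                   
━━━━━━━━━━━━━━━━━━━━━━━━━━━━┓rithm proce
leViewer                    ┃cess┏━━━━━━
────────────────────────────┨ess ┃ Tetri
i]                         ▲┃────┠──────
ug = localhost             █┃   O┃      
_connections = 4           ░┃Conn┃      
ret_key = 8080             ░┃ [OK┃      
_level = 1024              ░┃────┃      
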